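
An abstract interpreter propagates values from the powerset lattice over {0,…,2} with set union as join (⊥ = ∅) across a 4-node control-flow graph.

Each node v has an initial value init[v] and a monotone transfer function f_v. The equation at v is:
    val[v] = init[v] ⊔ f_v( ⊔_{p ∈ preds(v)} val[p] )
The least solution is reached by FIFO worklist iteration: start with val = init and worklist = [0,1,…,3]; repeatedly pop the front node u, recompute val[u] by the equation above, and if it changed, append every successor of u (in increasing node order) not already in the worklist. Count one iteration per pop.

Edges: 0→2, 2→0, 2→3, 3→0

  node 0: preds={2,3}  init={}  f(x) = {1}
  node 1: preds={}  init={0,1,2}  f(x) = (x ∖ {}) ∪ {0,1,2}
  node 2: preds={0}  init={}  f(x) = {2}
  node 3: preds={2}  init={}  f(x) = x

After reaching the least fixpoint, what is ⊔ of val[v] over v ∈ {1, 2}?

{0,1,2}

Trace (5 dequeues):
  [1] u=0 | in {} | out {1} | prev {} | push {}
  [2] u=1 | in {} | out {0,1,2} | ==
  [3] u=2 | in {1} | out {2} | prev {} | push {0}
  [4] u=3 | in {2} | out {2} | prev {} | push {}
  [5] u=0 | in {2} | out {1} | ==

Converged values:
  [0] {1}
  [1] {0,1,2}
  [2] {2}
  [3] {2}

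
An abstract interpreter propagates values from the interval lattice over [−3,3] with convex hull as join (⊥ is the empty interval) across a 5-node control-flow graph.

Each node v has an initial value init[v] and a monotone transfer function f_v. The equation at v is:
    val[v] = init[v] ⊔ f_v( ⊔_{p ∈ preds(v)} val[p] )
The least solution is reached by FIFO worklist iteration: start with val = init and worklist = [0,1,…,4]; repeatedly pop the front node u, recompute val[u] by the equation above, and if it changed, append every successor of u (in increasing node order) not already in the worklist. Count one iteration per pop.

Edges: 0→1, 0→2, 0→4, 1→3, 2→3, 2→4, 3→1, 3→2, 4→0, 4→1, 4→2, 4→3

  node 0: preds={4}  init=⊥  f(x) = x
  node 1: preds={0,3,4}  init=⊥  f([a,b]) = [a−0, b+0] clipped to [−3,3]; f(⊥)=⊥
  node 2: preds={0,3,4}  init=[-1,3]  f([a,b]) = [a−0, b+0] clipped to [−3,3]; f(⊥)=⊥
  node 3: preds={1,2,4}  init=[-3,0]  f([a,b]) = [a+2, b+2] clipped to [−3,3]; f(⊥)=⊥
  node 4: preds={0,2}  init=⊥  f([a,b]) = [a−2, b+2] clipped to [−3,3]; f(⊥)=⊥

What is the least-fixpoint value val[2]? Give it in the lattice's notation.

[-3,3]

Worklist (12 pops):
  #1 pop 0: in=⊥ → ⊥ (no change)
  #2 pop 1: in=[-3,0] → [-3,0] (was ⊥); enqueue []
  #3 pop 2: in=[-3,0] → [-3,3] (was [-1,3]); enqueue []
  #4 pop 3: in=[-3,3] → [-3,3] (was [-3,0]); enqueue [1,2]
  #5 pop 4: in=[-3,3] → [-3,3] (was ⊥); enqueue [0,3]
  #6 pop 1: in=[-3,3] → [-3,3] (was [-3,0]); enqueue []
  #7 pop 2: in=[-3,3] → [-3,3] (no change)
  #8 pop 0: in=[-3,3] → [-3,3] (was ⊥); enqueue [1,2,4]
  #9 pop 3: in=[-3,3] → [-3,3] (no change)
  #10 pop 1: in=[-3,3] → [-3,3] (no change)
  #11 pop 2: in=[-3,3] → [-3,3] (no change)
  #12 pop 4: in=[-3,3] → [-3,3] (no change)

Fixpoint:
  val[0] = [-3,3]
  val[1] = [-3,3]
  val[2] = [-3,3]
  val[3] = [-3,3]
  val[4] = [-3,3]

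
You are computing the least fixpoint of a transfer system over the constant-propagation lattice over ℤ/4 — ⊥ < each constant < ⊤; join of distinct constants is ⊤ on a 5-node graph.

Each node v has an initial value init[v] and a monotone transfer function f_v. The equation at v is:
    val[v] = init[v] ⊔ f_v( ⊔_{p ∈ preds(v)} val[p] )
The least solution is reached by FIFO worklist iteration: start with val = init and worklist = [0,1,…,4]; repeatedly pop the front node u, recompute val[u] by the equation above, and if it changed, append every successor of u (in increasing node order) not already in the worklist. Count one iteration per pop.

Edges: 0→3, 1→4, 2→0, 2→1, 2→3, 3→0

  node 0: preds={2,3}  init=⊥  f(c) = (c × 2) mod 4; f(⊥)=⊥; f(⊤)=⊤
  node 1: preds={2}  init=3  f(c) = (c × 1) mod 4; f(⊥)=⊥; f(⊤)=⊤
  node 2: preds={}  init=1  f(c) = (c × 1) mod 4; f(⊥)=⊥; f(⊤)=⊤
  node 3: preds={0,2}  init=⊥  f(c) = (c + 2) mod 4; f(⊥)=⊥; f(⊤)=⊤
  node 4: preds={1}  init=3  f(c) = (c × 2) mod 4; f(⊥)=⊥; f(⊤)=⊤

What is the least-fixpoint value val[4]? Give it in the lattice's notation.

⊤

Iteration log — 7 steps:
  step 1. node 0  ⊔preds=1  new=2  old=⊥  +wl: 
  step 2. node 1  ⊔preds=1  new=⊤  old=3  +wl: 
  step 3. node 2  ⊔preds=⊥  new=1  stable
  step 4. node 3  ⊔preds=⊤  new=⊤  old=⊥  +wl: 0
  step 5. node 4  ⊔preds=⊤  new=⊤  old=3  +wl: 
  step 6. node 0  ⊔preds=⊤  new=⊤  old=2  +wl: 3
  step 7. node 3  ⊔preds=⊤  new=⊤  stable

Least fixpoint reached:
  node 0: ⊤
  node 1: ⊤
  node 2: 1
  node 3: ⊤
  node 4: ⊤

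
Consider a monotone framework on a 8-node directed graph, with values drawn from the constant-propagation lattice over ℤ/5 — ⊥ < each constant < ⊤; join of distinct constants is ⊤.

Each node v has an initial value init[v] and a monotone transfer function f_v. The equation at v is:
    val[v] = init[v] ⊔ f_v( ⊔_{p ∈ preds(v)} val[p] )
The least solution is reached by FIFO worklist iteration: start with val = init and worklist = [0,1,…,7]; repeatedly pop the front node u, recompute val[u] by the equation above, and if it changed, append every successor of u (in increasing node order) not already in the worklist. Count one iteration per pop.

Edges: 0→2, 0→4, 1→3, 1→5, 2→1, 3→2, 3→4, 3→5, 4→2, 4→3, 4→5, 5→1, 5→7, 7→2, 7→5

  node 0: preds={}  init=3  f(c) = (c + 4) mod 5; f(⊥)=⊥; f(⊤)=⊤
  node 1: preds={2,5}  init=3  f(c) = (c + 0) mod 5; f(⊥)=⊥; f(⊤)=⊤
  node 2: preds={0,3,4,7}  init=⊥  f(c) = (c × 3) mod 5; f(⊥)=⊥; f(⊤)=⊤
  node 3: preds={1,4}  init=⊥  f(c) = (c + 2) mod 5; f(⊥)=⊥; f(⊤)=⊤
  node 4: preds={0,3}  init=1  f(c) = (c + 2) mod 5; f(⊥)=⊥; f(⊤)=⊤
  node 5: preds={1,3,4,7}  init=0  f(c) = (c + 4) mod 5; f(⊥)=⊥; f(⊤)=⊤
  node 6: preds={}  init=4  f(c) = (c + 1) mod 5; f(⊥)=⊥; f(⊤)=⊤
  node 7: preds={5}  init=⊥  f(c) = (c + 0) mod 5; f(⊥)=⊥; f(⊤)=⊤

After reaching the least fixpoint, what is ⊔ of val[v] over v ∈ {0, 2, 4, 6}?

⊤

Iteration log — 12 steps:
  step 1. node 0  ⊔preds=⊥  new=3  stable
  step 2. node 1  ⊔preds=0  new=⊤  old=3  +wl: 
  step 3. node 2  ⊔preds=⊤  new=⊤  old=⊥  +wl: 1
  step 4. node 3  ⊔preds=⊤  new=⊤  old=⊥  +wl: 2
  step 5. node 4  ⊔preds=⊤  new=⊤  old=1  +wl: 3
  step 6. node 5  ⊔preds=⊤  new=⊤  old=0  +wl: 
  step 7. node 6  ⊔preds=⊥  new=4  stable
  step 8. node 7  ⊔preds=⊤  new=⊤  old=⊥  +wl: 5
  step 9. node 1  ⊔preds=⊤  new=⊤  stable
  step 10. node 2  ⊔preds=⊤  new=⊤  stable
  step 11. node 3  ⊔preds=⊤  new=⊤  stable
  step 12. node 5  ⊔preds=⊤  new=⊤  stable

Least fixpoint reached:
  node 0: 3
  node 1: ⊤
  node 2: ⊤
  node 3: ⊤
  node 4: ⊤
  node 5: ⊤
  node 6: 4
  node 7: ⊤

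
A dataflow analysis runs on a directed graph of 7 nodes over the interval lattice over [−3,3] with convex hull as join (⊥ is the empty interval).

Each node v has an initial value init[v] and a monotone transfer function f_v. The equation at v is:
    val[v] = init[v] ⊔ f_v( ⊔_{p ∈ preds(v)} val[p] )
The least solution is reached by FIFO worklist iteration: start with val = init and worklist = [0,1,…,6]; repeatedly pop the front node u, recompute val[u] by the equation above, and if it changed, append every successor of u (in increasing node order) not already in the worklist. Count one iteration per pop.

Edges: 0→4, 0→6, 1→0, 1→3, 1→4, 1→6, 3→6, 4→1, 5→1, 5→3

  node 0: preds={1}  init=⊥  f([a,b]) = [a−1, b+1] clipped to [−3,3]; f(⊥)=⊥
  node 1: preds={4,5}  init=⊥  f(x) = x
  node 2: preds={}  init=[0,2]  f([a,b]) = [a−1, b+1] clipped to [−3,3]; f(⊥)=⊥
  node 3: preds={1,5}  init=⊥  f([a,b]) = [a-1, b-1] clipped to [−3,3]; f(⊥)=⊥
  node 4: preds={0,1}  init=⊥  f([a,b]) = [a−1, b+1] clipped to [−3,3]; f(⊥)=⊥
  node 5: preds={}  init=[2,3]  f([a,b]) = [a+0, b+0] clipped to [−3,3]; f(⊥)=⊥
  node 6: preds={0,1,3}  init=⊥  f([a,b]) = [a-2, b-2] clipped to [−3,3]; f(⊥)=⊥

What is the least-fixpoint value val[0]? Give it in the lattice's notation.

Trace (33 dequeues):
  [1] u=0 | in ⊥ | out ⊥ | ==
  [2] u=1 | in [2,3] | out [2,3] | prev ⊥ | push {0}
  [3] u=2 | in ⊥ | out [0,2] | ==
  [4] u=3 | in [2,3] | out [1,2] | prev ⊥ | push {}
  [5] u=4 | in [2,3] | out [1,3] | prev ⊥ | push {1}
  [6] u=5 | in ⊥ | out [2,3] | ==
  [7] u=6 | in [1,3] | out [-1,1] | prev ⊥ | push {}
  [8] u=0 | in [2,3] | out [1,3] | prev ⊥ | push {4,6}
  [9] u=1 | in [1,3] | out [1,3] | prev [2,3] | push {0,3}
  [10] u=4 | in [1,3] | out [0,3] | prev [1,3] | push {1}
  [11] u=6 | in [1,3] | out [-1,1] | ==
  [12] u=0 | in [1,3] | out [0,3] | prev [1,3] | push {4,6}
  [13] u=3 | in [1,3] | out [0,2] | prev [1,2] | push {}
  [14] u=1 | in [0,3] | out [0,3] | prev [1,3] | push {0,3}
  [15] u=4 | in [0,3] | out [-1,3] | prev [0,3] | push {1}
  [16] u=6 | in [0,3] | out [-2,1] | prev [-1,1] | push {}
  [17] u=0 | in [0,3] | out [-1,3] | prev [0,3] | push {4,6}
  [18] u=3 | in [0,3] | out [-1,2] | prev [0,2] | push {}
  [19] u=1 | in [-1,3] | out [-1,3] | prev [0,3] | push {0,3}
  [20] u=4 | in [-1,3] | out [-2,3] | prev [-1,3] | push {1}
  [21] u=6 | in [-1,3] | out [-3,1] | prev [-2,1] | push {}
  [22] u=0 | in [-1,3] | out [-2,3] | prev [-1,3] | push {4,6}
  [23] u=3 | in [-1,3] | out [-2,2] | prev [-1,2] | push {}
  [24] u=1 | in [-2,3] | out [-2,3] | prev [-1,3] | push {0,3}
  [25] u=4 | in [-2,3] | out [-3,3] | prev [-2,3] | push {1}
  [26] u=6 | in [-2,3] | out [-3,1] | ==
  [27] u=0 | in [-2,3] | out [-3,3] | prev [-2,3] | push {4,6}
  [28] u=3 | in [-2,3] | out [-3,2] | prev [-2,2] | push {}
  [29] u=1 | in [-3,3] | out [-3,3] | prev [-2,3] | push {0,3}
  [30] u=4 | in [-3,3] | out [-3,3] | ==
  [31] u=6 | in [-3,3] | out [-3,1] | ==
  [32] u=0 | in [-3,3] | out [-3,3] | ==
  [33] u=3 | in [-3,3] | out [-3,2] | ==

Converged values:
  [0] [-3,3]
  [1] [-3,3]
  [2] [0,2]
  [3] [-3,2]
  [4] [-3,3]
  [5] [2,3]
  [6] [-3,1]

[-3,3]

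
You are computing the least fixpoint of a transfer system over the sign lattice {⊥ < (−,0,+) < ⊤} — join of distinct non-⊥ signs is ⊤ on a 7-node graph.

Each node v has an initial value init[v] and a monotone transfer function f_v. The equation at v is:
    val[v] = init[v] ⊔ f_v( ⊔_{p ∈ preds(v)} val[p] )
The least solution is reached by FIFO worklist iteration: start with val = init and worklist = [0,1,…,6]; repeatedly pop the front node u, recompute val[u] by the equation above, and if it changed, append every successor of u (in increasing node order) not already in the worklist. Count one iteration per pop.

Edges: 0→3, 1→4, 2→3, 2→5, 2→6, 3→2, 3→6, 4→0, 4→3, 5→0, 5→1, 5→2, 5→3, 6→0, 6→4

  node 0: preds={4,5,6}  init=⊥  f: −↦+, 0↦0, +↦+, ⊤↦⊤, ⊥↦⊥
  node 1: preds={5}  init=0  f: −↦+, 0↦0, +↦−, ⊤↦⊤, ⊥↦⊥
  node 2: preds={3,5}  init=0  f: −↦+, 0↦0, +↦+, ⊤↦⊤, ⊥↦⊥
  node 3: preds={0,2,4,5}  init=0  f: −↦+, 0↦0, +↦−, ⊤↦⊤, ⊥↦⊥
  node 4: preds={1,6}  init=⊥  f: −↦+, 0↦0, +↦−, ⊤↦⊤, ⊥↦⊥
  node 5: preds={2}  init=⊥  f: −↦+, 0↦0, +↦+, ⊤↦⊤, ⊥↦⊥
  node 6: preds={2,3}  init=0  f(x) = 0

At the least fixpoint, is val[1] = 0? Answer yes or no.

yes

Trace (11 dequeues):
  [1] u=0 | in 0 | out 0 | prev ⊥ | push {}
  [2] u=1 | in ⊥ | out 0 | ==
  [3] u=2 | in 0 | out 0 | ==
  [4] u=3 | in 0 | out 0 | ==
  [5] u=4 | in 0 | out 0 | prev ⊥ | push {0,3}
  [6] u=5 | in 0 | out 0 | prev ⊥ | push {1,2}
  [7] u=6 | in 0 | out 0 | ==
  [8] u=0 | in 0 | out 0 | ==
  [9] u=3 | in 0 | out 0 | ==
  [10] u=1 | in 0 | out 0 | ==
  [11] u=2 | in 0 | out 0 | ==

Converged values:
  [0] 0
  [1] 0
  [2] 0
  [3] 0
  [4] 0
  [5] 0
  [6] 0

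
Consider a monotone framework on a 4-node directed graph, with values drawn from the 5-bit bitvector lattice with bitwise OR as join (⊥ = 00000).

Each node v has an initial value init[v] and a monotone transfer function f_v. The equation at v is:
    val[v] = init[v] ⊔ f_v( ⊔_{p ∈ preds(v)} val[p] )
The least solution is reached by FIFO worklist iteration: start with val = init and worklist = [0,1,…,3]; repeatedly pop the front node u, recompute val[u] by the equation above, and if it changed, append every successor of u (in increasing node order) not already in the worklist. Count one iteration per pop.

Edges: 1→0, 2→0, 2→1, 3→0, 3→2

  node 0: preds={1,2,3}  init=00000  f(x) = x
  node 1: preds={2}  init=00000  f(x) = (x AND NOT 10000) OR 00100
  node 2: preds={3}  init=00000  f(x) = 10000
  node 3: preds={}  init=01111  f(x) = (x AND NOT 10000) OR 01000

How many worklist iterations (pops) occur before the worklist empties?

Worklist (6 pops):
  #1 pop 0: in=01111 → 01111 (was 00000); enqueue []
  #2 pop 1: in=00000 → 00100 (was 00000); enqueue [0]
  #3 pop 2: in=01111 → 10000 (was 00000); enqueue [1]
  #4 pop 3: in=00000 → 01111 (no change)
  #5 pop 0: in=11111 → 11111 (was 01111); enqueue []
  #6 pop 1: in=10000 → 00100 (no change)

Fixpoint:
  val[0] = 11111
  val[1] = 00100
  val[2] = 10000
  val[3] = 01111

6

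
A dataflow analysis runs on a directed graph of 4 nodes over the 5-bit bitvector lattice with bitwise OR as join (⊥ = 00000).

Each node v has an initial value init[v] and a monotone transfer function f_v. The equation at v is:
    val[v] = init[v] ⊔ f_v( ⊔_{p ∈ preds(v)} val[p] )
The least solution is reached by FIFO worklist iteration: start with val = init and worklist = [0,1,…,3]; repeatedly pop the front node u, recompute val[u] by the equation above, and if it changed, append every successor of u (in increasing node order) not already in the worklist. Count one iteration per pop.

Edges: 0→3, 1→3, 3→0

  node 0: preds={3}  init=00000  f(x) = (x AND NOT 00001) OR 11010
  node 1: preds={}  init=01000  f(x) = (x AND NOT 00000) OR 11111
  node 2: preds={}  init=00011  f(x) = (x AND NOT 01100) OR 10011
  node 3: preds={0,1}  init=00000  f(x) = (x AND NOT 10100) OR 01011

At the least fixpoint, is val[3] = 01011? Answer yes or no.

yes

Trace (5 dequeues):
  [1] u=0 | in 00000 | out 11010 | prev 00000 | push {}
  [2] u=1 | in 00000 | out 11111 | prev 01000 | push {}
  [3] u=2 | in 00000 | out 10011 | prev 00011 | push {}
  [4] u=3 | in 11111 | out 01011 | prev 00000 | push {0}
  [5] u=0 | in 01011 | out 11010 | ==

Converged values:
  [0] 11010
  [1] 11111
  [2] 10011
  [3] 01011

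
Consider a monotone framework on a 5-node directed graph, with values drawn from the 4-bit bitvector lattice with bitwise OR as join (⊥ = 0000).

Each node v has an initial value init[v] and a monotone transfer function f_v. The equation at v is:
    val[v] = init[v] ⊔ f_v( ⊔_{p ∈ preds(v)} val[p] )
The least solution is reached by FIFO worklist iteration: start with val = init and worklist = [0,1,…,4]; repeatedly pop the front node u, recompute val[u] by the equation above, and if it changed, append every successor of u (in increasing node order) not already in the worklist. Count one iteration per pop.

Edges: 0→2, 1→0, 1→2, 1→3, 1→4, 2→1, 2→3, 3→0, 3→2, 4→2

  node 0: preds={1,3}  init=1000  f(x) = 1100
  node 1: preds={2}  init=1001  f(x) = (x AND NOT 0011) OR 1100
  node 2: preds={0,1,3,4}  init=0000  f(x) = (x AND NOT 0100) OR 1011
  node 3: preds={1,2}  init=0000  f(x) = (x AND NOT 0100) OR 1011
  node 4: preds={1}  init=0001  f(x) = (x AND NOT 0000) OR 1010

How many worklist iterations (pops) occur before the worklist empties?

Worklist (8 pops):
  #1 pop 0: in=1001 → 1100 (was 1000); enqueue []
  #2 pop 1: in=0000 → 1101 (was 1001); enqueue [0]
  #3 pop 2: in=1101 → 1011 (was 0000); enqueue [1]
  #4 pop 3: in=1111 → 1011 (was 0000); enqueue [2]
  #5 pop 4: in=1101 → 1111 (was 0001); enqueue []
  #6 pop 0: in=1111 → 1100 (no change)
  #7 pop 1: in=1011 → 1101 (no change)
  #8 pop 2: in=1111 → 1011 (no change)

Fixpoint:
  val[0] = 1100
  val[1] = 1101
  val[2] = 1011
  val[3] = 1011
  val[4] = 1111

8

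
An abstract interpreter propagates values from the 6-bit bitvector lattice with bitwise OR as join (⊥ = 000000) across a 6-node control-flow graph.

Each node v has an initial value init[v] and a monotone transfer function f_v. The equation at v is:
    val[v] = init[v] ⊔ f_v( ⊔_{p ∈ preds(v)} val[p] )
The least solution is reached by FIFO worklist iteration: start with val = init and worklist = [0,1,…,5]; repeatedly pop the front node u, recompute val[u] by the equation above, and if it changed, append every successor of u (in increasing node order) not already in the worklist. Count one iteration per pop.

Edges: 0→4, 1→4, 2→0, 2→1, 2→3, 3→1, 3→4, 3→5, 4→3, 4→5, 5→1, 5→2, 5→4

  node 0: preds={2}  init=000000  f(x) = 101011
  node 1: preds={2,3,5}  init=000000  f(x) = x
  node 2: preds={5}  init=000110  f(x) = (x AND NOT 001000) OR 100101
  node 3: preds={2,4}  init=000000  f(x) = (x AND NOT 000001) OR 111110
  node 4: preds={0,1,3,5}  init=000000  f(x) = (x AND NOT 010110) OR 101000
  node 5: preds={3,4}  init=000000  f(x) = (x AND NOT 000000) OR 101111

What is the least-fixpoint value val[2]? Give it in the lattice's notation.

110111

Trace (14 dequeues):
  [1] u=0 | in 000110 | out 101011 | prev 000000 | push {}
  [2] u=1 | in 000110 | out 000110 | prev 000000 | push {}
  [3] u=2 | in 000000 | out 100111 | prev 000110 | push {0,1}
  [4] u=3 | in 100111 | out 111110 | prev 000000 | push {}
  [5] u=4 | in 111111 | out 101001 | prev 000000 | push {3}
  [6] u=5 | in 111111 | out 111111 | prev 000000 | push {2,4}
  [7] u=0 | in 100111 | out 101011 | ==
  [8] u=1 | in 111111 | out 111111 | prev 000110 | push {}
  [9] u=3 | in 101111 | out 111110 | ==
  [10] u=2 | in 111111 | out 110111 | prev 100111 | push {0,1,3}
  [11] u=4 | in 111111 | out 101001 | ==
  [12] u=0 | in 110111 | out 101011 | ==
  [13] u=1 | in 111111 | out 111111 | ==
  [14] u=3 | in 111111 | out 111110 | ==

Converged values:
  [0] 101011
  [1] 111111
  [2] 110111
  [3] 111110
  [4] 101001
  [5] 111111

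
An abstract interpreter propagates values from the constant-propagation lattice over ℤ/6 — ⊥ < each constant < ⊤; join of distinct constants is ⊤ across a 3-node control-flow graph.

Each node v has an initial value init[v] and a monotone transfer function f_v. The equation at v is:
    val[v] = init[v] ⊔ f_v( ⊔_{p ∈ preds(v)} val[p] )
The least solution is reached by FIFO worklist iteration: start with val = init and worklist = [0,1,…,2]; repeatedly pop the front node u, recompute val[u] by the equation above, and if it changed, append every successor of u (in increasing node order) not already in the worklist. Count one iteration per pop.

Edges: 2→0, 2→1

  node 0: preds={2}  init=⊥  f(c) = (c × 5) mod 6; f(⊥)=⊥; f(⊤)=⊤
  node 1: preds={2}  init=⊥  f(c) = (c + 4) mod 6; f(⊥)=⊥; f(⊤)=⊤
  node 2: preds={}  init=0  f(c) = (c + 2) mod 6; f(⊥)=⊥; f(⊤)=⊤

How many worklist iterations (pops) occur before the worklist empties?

Worklist (3 pops):
  #1 pop 0: in=0 → 0 (was ⊥); enqueue []
  #2 pop 1: in=0 → 4 (was ⊥); enqueue []
  #3 pop 2: in=⊥ → 0 (no change)

Fixpoint:
  val[0] = 0
  val[1] = 4
  val[2] = 0

3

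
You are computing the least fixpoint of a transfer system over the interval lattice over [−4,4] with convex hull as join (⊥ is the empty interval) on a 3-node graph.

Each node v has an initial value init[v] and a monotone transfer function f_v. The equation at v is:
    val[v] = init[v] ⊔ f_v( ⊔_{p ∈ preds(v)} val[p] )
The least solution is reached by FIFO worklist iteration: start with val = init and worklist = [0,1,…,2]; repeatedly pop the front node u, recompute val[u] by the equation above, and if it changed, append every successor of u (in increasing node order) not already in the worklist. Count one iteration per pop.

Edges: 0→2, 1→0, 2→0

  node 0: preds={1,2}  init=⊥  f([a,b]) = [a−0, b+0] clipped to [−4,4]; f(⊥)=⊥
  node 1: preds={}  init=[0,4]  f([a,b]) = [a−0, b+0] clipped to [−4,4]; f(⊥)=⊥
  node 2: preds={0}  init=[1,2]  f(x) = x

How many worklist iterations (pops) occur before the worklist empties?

4

Worklist (4 pops):
  #1 pop 0: in=[0,4] → [0,4] (was ⊥); enqueue []
  #2 pop 1: in=⊥ → [0,4] (no change)
  #3 pop 2: in=[0,4] → [0,4] (was [1,2]); enqueue [0]
  #4 pop 0: in=[0,4] → [0,4] (no change)

Fixpoint:
  val[0] = [0,4]
  val[1] = [0,4]
  val[2] = [0,4]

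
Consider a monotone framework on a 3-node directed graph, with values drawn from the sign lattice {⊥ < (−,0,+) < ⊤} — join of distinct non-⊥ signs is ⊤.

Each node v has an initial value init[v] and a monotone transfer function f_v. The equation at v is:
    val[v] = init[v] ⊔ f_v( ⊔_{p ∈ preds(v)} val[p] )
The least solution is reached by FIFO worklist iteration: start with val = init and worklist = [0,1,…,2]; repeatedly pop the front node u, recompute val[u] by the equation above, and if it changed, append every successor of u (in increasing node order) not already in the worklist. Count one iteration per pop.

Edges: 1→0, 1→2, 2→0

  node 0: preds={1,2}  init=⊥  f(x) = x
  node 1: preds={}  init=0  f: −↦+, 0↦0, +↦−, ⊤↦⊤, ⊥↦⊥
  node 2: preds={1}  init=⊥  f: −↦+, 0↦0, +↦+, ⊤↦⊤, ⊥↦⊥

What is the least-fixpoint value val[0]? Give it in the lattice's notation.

0

Worklist (4 pops):
  #1 pop 0: in=0 → 0 (was ⊥); enqueue []
  #2 pop 1: in=⊥ → 0 (no change)
  #3 pop 2: in=0 → 0 (was ⊥); enqueue [0]
  #4 pop 0: in=0 → 0 (no change)

Fixpoint:
  val[0] = 0
  val[1] = 0
  val[2] = 0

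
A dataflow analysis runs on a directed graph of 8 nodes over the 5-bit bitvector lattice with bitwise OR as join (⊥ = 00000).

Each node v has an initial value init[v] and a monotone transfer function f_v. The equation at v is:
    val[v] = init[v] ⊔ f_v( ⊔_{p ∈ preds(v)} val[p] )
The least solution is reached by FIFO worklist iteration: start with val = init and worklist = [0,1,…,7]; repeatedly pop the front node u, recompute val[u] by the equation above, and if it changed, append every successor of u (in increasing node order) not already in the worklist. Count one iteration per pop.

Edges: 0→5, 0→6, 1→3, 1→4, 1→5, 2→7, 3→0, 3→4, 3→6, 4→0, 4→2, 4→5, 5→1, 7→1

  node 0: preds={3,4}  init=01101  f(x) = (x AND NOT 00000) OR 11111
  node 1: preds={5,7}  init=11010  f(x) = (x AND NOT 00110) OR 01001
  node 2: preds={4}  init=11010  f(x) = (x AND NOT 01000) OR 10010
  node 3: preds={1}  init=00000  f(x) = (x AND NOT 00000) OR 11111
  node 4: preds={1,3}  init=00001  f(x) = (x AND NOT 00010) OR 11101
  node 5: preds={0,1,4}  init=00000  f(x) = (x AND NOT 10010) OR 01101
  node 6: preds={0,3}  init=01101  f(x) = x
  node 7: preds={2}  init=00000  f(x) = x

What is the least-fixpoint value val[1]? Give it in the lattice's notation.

11011

Trace (13 dequeues):
  [1] u=0 | in 00001 | out 11111 | prev 01101 | push {}
  [2] u=1 | in 00000 | out 11011 | prev 11010 | push {}
  [3] u=2 | in 00001 | out 11011 | prev 11010 | push {}
  [4] u=3 | in 11011 | out 11111 | prev 00000 | push {0}
  [5] u=4 | in 11111 | out 11101 | prev 00001 | push {2}
  [6] u=5 | in 11111 | out 01101 | prev 00000 | push {1}
  [7] u=6 | in 11111 | out 11111 | prev 01101 | push {}
  [8] u=7 | in 11011 | out 11011 | prev 00000 | push {}
  [9] u=0 | in 11111 | out 11111 | ==
  [10] u=2 | in 11101 | out 11111 | prev 11011 | push {7}
  [11] u=1 | in 11111 | out 11011 | ==
  [12] u=7 | in 11111 | out 11111 | prev 11011 | push {1}
  [13] u=1 | in 11111 | out 11011 | ==

Converged values:
  [0] 11111
  [1] 11011
  [2] 11111
  [3] 11111
  [4] 11101
  [5] 01101
  [6] 11111
  [7] 11111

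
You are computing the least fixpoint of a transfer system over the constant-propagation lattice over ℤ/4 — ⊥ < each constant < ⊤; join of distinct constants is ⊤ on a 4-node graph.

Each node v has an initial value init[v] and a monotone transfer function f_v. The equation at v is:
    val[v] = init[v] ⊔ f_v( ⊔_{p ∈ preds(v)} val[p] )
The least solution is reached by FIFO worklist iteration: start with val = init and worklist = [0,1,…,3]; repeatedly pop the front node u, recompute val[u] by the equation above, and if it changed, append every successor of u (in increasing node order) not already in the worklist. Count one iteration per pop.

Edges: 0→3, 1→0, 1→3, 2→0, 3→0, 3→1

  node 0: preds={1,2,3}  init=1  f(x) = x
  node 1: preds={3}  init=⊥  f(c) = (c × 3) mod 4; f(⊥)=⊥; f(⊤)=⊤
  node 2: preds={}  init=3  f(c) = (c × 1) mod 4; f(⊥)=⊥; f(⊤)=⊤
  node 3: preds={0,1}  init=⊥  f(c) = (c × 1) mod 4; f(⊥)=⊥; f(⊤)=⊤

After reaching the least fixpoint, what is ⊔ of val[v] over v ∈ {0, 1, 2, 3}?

Iteration log — 8 steps:
  step 1. node 0  ⊔preds=3  new=⊤  old=1  +wl: 
  step 2. node 1  ⊔preds=⊥  new=⊥  stable
  step 3. node 2  ⊔preds=⊥  new=3  stable
  step 4. node 3  ⊔preds=⊤  new=⊤  old=⊥  +wl: 0,1
  step 5. node 0  ⊔preds=⊤  new=⊤  stable
  step 6. node 1  ⊔preds=⊤  new=⊤  old=⊥  +wl: 0,3
  step 7. node 0  ⊔preds=⊤  new=⊤  stable
  step 8. node 3  ⊔preds=⊤  new=⊤  stable

Least fixpoint reached:
  node 0: ⊤
  node 1: ⊤
  node 2: 3
  node 3: ⊤

⊤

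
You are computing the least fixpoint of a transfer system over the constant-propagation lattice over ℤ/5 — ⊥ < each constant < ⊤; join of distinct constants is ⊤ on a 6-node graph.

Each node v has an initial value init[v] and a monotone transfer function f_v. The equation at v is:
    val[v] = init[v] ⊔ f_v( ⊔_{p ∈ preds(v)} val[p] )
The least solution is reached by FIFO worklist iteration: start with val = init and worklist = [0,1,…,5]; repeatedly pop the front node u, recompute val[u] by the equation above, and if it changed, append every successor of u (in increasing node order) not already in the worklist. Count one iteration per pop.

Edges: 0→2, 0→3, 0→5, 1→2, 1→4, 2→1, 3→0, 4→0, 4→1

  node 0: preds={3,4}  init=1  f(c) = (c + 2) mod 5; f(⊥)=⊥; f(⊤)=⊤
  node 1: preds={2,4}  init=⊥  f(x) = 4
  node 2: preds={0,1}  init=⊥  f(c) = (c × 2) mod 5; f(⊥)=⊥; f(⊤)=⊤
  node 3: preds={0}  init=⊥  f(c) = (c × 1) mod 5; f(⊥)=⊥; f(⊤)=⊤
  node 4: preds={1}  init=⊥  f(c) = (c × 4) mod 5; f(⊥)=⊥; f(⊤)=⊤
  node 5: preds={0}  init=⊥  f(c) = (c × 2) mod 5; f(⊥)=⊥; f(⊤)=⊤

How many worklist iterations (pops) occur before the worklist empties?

12

Worklist (12 pops):
  #1 pop 0: in=⊥ → 1 (no change)
  #2 pop 1: in=⊥ → 4 (was ⊥); enqueue []
  #3 pop 2: in=⊤ → ⊤ (was ⊥); enqueue [1]
  #4 pop 3: in=1 → 1 (was ⊥); enqueue [0]
  #5 pop 4: in=4 → 1 (was ⊥); enqueue []
  #6 pop 5: in=1 → 2 (was ⊥); enqueue []
  #7 pop 1: in=⊤ → 4 (no change)
  #8 pop 0: in=1 → ⊤ (was 1); enqueue [2,3,5]
  #9 pop 2: in=⊤ → ⊤ (no change)
  #10 pop 3: in=⊤ → ⊤ (was 1); enqueue [0]
  #11 pop 5: in=⊤ → ⊤ (was 2); enqueue []
  #12 pop 0: in=⊤ → ⊤ (no change)

Fixpoint:
  val[0] = ⊤
  val[1] = 4
  val[2] = ⊤
  val[3] = ⊤
  val[4] = 1
  val[5] = ⊤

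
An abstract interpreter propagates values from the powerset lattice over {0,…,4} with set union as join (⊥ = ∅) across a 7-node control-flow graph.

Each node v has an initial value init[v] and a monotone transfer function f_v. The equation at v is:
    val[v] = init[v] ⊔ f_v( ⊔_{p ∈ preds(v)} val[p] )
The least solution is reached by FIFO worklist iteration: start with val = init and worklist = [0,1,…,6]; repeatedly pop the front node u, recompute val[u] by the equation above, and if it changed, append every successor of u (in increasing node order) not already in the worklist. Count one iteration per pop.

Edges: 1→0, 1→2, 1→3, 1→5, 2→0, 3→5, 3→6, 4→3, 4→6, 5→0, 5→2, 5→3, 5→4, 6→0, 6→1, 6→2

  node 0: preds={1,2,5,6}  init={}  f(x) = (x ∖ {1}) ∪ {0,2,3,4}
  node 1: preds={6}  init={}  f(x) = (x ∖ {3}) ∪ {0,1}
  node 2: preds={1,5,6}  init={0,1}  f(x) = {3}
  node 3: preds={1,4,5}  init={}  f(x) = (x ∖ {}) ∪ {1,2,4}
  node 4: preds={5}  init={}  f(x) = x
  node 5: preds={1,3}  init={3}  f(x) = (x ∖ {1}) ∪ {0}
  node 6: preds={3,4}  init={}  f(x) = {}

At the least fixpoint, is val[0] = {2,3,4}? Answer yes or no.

no

Trace (13 dequeues):
  [1] u=0 | in {0,1,3} | out {0,2,3,4} | prev {} | push {}
  [2] u=1 | in {} | out {0,1} | prev {} | push {0}
  [3] u=2 | in {0,1,3} | out {0,1,3} | prev {0,1} | push {}
  [4] u=3 | in {0,1,3} | out {0,1,2,3,4} | prev {} | push {}
  [5] u=4 | in {3} | out {3} | prev {} | push {3}
  [6] u=5 | in {0,1,2,3,4} | out {0,2,3,4} | prev {3} | push {2,4}
  [7] u=6 | in {0,1,2,3,4} | out {} | ==
  [8] u=0 | in {0,1,2,3,4} | out {0,2,3,4} | ==
  [9] u=3 | in {0,1,2,3,4} | out {0,1,2,3,4} | ==
  [10] u=2 | in {0,1,2,3,4} | out {0,1,3} | ==
  [11] u=4 | in {0,2,3,4} | out {0,2,3,4} | prev {3} | push {3,6}
  [12] u=3 | in {0,1,2,3,4} | out {0,1,2,3,4} | ==
  [13] u=6 | in {0,1,2,3,4} | out {} | ==

Converged values:
  [0] {0,2,3,4}
  [1] {0,1}
  [2] {0,1,3}
  [3] {0,1,2,3,4}
  [4] {0,2,3,4}
  [5] {0,2,3,4}
  [6] {}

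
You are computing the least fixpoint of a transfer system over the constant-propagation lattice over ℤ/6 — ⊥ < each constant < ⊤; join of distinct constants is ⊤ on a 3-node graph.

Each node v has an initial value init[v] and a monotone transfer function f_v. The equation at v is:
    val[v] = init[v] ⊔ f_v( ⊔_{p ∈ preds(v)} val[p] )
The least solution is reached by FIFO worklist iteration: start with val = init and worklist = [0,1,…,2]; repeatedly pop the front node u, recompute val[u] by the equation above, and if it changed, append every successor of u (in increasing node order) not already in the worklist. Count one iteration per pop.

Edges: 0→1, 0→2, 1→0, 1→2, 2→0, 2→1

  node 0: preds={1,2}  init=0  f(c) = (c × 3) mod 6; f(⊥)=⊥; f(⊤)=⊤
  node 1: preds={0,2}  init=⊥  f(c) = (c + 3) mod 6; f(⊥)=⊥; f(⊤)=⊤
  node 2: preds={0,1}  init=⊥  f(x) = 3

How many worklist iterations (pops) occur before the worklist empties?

Iteration log — 7 steps:
  step 1. node 0  ⊔preds=⊥  new=0  stable
  step 2. node 1  ⊔preds=0  new=3  old=⊥  +wl: 0
  step 3. node 2  ⊔preds=⊤  new=3  old=⊥  +wl: 1
  step 4. node 0  ⊔preds=3  new=⊤  old=0  +wl: 2
  step 5. node 1  ⊔preds=⊤  new=⊤  old=3  +wl: 0
  step 6. node 2  ⊔preds=⊤  new=3  stable
  step 7. node 0  ⊔preds=⊤  new=⊤  stable

Least fixpoint reached:
  node 0: ⊤
  node 1: ⊤
  node 2: 3

7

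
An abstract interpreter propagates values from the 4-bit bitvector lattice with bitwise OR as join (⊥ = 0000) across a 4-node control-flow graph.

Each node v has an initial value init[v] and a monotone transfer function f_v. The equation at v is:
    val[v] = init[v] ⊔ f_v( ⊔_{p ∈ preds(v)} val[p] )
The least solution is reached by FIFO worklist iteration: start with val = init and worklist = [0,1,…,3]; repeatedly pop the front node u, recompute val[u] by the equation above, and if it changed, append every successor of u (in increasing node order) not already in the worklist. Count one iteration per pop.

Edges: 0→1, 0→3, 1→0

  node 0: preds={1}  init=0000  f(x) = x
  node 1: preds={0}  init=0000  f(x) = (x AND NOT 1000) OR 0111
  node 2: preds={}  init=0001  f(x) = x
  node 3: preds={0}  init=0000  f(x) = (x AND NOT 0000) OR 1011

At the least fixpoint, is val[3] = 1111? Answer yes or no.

yes

Worklist (7 pops):
  #1 pop 0: in=0000 → 0000 (no change)
  #2 pop 1: in=0000 → 0111 (was 0000); enqueue [0]
  #3 pop 2: in=0000 → 0001 (no change)
  #4 pop 3: in=0000 → 1011 (was 0000); enqueue []
  #5 pop 0: in=0111 → 0111 (was 0000); enqueue [1,3]
  #6 pop 1: in=0111 → 0111 (no change)
  #7 pop 3: in=0111 → 1111 (was 1011); enqueue []

Fixpoint:
  val[0] = 0111
  val[1] = 0111
  val[2] = 0001
  val[3] = 1111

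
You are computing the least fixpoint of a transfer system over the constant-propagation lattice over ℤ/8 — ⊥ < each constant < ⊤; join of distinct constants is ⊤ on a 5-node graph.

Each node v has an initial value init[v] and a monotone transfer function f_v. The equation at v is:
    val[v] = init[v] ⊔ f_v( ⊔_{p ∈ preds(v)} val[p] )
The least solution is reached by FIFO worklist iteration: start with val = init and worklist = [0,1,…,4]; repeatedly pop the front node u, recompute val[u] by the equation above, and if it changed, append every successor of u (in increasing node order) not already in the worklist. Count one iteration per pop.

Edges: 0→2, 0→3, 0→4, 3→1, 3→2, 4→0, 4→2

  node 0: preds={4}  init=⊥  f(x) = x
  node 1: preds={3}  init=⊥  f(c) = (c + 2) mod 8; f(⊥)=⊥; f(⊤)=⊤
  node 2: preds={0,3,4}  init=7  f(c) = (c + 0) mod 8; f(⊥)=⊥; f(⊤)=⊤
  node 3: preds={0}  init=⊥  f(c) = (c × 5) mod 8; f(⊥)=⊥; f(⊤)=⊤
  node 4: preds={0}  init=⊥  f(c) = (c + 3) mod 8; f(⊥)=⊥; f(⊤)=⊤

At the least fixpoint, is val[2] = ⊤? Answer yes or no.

Trace (5 dequeues):
  [1] u=0 | in ⊥ | out ⊥ | ==
  [2] u=1 | in ⊥ | out ⊥ | ==
  [3] u=2 | in ⊥ | out 7 | ==
  [4] u=3 | in ⊥ | out ⊥ | ==
  [5] u=4 | in ⊥ | out ⊥ | ==

Converged values:
  [0] ⊥
  [1] ⊥
  [2] 7
  [3] ⊥
  [4] ⊥

no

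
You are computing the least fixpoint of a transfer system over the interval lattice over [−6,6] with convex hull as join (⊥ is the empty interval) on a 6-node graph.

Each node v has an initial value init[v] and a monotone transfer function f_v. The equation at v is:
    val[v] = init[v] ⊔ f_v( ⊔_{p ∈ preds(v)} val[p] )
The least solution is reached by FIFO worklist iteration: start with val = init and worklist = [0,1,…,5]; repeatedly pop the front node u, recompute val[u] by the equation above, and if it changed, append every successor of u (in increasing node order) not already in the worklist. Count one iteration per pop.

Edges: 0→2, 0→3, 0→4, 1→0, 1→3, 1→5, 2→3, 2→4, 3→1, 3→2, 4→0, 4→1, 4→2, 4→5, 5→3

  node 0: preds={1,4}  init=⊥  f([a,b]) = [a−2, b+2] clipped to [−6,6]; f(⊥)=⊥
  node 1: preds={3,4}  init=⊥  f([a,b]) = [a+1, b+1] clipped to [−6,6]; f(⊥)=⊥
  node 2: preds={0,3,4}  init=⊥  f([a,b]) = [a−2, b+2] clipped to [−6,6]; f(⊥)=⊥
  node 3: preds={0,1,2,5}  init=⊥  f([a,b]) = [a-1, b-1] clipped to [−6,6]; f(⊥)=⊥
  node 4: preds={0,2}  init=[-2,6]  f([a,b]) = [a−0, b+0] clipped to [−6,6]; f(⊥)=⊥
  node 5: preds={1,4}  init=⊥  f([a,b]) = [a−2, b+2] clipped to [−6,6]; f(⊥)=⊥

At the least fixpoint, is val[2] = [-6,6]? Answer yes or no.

yes

Worklist (13 pops):
  #1 pop 0: in=[-2,6] → [-4,6] (was ⊥); enqueue []
  #2 pop 1: in=[-2,6] → [-1,6] (was ⊥); enqueue [0]
  #3 pop 2: in=[-4,6] → [-6,6] (was ⊥); enqueue []
  #4 pop 3: in=[-6,6] → [-6,5] (was ⊥); enqueue [1,2]
  #5 pop 4: in=[-6,6] → [-6,6] (was [-2,6]); enqueue []
  #6 pop 5: in=[-6,6] → [-6,6] (was ⊥); enqueue [3]
  #7 pop 0: in=[-6,6] → [-6,6] (was [-4,6]); enqueue [4]
  #8 pop 1: in=[-6,6] → [-5,6] (was [-1,6]); enqueue [0,5]
  #9 pop 2: in=[-6,6] → [-6,6] (no change)
  #10 pop 3: in=[-6,6] → [-6,5] (no change)
  #11 pop 4: in=[-6,6] → [-6,6] (no change)
  #12 pop 0: in=[-6,6] → [-6,6] (no change)
  #13 pop 5: in=[-6,6] → [-6,6] (no change)

Fixpoint:
  val[0] = [-6,6]
  val[1] = [-5,6]
  val[2] = [-6,6]
  val[3] = [-6,5]
  val[4] = [-6,6]
  val[5] = [-6,6]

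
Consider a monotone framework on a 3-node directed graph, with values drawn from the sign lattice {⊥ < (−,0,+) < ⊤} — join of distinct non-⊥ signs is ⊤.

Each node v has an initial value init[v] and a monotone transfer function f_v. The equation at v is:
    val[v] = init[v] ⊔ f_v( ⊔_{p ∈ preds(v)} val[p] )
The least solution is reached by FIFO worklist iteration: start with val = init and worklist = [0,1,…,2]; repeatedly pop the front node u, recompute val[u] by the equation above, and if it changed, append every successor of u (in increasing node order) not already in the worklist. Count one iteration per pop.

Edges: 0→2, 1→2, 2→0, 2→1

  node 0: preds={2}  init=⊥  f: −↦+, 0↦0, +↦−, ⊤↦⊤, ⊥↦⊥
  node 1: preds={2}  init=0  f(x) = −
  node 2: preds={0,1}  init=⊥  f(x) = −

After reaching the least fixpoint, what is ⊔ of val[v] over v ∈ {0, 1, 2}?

⊤

Iteration log — 6 steps:
  step 1. node 0  ⊔preds=⊥  new=⊥  stable
  step 2. node 1  ⊔preds=⊥  new=⊤  old=0  +wl: 
  step 3. node 2  ⊔preds=⊤  new=−  old=⊥  +wl: 0,1
  step 4. node 0  ⊔preds=−  new=+  old=⊥  +wl: 2
  step 5. node 1  ⊔preds=−  new=⊤  stable
  step 6. node 2  ⊔preds=⊤  new=−  stable

Least fixpoint reached:
  node 0: +
  node 1: ⊤
  node 2: −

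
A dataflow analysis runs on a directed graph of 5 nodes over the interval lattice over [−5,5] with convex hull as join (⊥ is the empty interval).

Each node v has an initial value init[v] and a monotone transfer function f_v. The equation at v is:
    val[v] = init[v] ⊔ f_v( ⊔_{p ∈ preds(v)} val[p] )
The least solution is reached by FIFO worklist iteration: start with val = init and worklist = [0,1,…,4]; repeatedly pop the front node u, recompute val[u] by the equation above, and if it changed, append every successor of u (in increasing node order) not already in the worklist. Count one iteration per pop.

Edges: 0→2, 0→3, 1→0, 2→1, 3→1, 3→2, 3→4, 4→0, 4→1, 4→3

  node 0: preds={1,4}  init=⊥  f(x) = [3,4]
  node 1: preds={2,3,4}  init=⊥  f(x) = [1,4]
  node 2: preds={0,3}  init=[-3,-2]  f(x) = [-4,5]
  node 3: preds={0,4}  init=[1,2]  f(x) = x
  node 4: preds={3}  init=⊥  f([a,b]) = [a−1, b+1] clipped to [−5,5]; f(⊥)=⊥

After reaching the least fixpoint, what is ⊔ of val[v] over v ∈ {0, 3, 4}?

[-5,5]

Worklist (42 pops):
  #1 pop 0: in=⊥ → [3,4] (was ⊥); enqueue []
  #2 pop 1: in=[-3,2] → [1,4] (was ⊥); enqueue [0]
  #3 pop 2: in=[1,4] → [-4,5] (was [-3,-2]); enqueue [1]
  #4 pop 3: in=[3,4] → [1,4] (was [1,2]); enqueue [2]
  #5 pop 4: in=[1,4] → [0,5] (was ⊥); enqueue [3]
  #6 pop 0: in=[0,5] → [3,4] (no change)
  #7 pop 1: in=[-4,5] → [1,4] (no change)
  #8 pop 2: in=[1,4] → [-4,5] (no change)
  #9 pop 3: in=[0,5] → [0,5] (was [1,4]); enqueue [1,2,4]
  #10 pop 1: in=[-4,5] → [1,4] (no change)
  #11 pop 2: in=[0,5] → [-4,5] (no change)
  #12 pop 4: in=[0,5] → [-1,5] (was [0,5]); enqueue [0,1,3]
  #13 pop 0: in=[-1,5] → [3,4] (no change)
  #14 pop 1: in=[-4,5] → [1,4] (no change)
  #15 pop 3: in=[-1,5] → [-1,5] (was [0,5]); enqueue [1,2,4]
  #16 pop 1: in=[-4,5] → [1,4] (no change)
  #17 pop 2: in=[-1,5] → [-4,5] (no change)
  #18 pop 4: in=[-1,5] → [-2,5] (was [-1,5]); enqueue [0,1,3]
  #19 pop 0: in=[-2,5] → [3,4] (no change)
  #20 pop 1: in=[-4,5] → [1,4] (no change)
  #21 pop 3: in=[-2,5] → [-2,5] (was [-1,5]); enqueue [1,2,4]
  #22 pop 1: in=[-4,5] → [1,4] (no change)
  #23 pop 2: in=[-2,5] → [-4,5] (no change)
  #24 pop 4: in=[-2,5] → [-3,5] (was [-2,5]); enqueue [0,1,3]
  #25 pop 0: in=[-3,5] → [3,4] (no change)
  #26 pop 1: in=[-4,5] → [1,4] (no change)
  #27 pop 3: in=[-3,5] → [-3,5] (was [-2,5]); enqueue [1,2,4]
  #28 pop 1: in=[-4,5] → [1,4] (no change)
  #29 pop 2: in=[-3,5] → [-4,5] (no change)
  #30 pop 4: in=[-3,5] → [-4,5] (was [-3,5]); enqueue [0,1,3]
  #31 pop 0: in=[-4,5] → [3,4] (no change)
  #32 pop 1: in=[-4,5] → [1,4] (no change)
  #33 pop 3: in=[-4,5] → [-4,5] (was [-3,5]); enqueue [1,2,4]
  #34 pop 1: in=[-4,5] → [1,4] (no change)
  #35 pop 2: in=[-4,5] → [-4,5] (no change)
  #36 pop 4: in=[-4,5] → [-5,5] (was [-4,5]); enqueue [0,1,3]
  #37 pop 0: in=[-5,5] → [3,4] (no change)
  #38 pop 1: in=[-5,5] → [1,4] (no change)
  #39 pop 3: in=[-5,5] → [-5,5] (was [-4,5]); enqueue [1,2,4]
  #40 pop 1: in=[-5,5] → [1,4] (no change)
  #41 pop 2: in=[-5,5] → [-4,5] (no change)
  #42 pop 4: in=[-5,5] → [-5,5] (no change)

Fixpoint:
  val[0] = [3,4]
  val[1] = [1,4]
  val[2] = [-4,5]
  val[3] = [-5,5]
  val[4] = [-5,5]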